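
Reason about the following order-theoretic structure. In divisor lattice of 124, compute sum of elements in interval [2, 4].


Interval [2,4] in divisors of 124: [2, 4]
Sum = 6


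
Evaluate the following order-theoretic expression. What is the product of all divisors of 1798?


Divisors of 1798: [1, 2, 29, 31, 58, 62, 899, 1798]
Product = n^(d(n)/2) = 1798^(8/2)
Product = 10451021702416


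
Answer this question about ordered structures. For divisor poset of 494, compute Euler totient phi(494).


phi(n) = n * prod_{p|n} (1 - 1/p).
Prime divisors of 494: [2, 13, 19]
phi(494) = 494 * (1 - 1/2) * (1 - 1/13) * (1 - 1/19)
phi(494) = 216


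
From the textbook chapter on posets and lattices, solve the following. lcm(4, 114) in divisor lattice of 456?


Join=lcm.
gcd(4,114)=2
lcm=228


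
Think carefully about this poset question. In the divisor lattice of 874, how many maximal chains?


A maximal chain goes from the minimum element to a maximal element via cover relations.
Counting all min-to-max paths in the cover graph.
Total maximal chains: 6


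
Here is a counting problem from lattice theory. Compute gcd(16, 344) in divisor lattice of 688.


In a divisor lattice, meet = gcd (greatest common divisor).
By Euclidean algorithm or factoring: gcd(16,344) = 8


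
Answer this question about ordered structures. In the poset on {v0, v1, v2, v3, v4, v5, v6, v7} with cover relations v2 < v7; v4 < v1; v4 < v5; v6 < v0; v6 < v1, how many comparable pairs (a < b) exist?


A comparable pair {a,b} has a < b or b < a in the order.
Count unordered pairs where one element is strictly below the other.
Examples: {v0,v6}, {v1,v4}, {v1,v6}, {v2,v7}, ...
Total comparable pairs: 5


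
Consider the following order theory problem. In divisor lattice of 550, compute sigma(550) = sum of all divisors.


sigma(n) = sum of divisors.
Divisors of 550: [1, 2, 5, 10, 11, 22, 25, 50, 55, 110, 275, 550]
Sum = 1116


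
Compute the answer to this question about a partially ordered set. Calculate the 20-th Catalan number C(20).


C(n) = C(2n, n) / (n+1).
C(40, 20) = 137846528820
C(20) = 137846528820 / 21 = 6564120420


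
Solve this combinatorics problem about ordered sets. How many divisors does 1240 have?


Divisors of 1240: [1, 2, 4, 5, 8, 10, 20, 31, 40, 62, 124, 155, 248, 310, 620, 1240]
Count: 16


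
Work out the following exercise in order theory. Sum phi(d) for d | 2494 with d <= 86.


Divisors of 2494 up to 86: [1, 2, 29, 43, 58, 86]
phi values: [1, 1, 28, 42, 28, 42]
Sum = 142


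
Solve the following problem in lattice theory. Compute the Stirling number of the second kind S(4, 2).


S(n,k) = k*S(n-1,k) + S(n-1,k-1).
S(3,2) = 3, S(3,1) = 1
S(4,2) = 2*3 + 1 = 6 + 1
S(4,2) = 7


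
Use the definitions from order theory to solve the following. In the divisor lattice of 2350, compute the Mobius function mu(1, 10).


In a divisor lattice, mu(a,b) = mu(b/a) where mu is the classical Mobius function.
b/a = 10/1 = 10
Prime factorization of 10: primes [2, 5]
10 is squarefree with 2 prime factor(s), so mu(10) = (-1)^2 = 1


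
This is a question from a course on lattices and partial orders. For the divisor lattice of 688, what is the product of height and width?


Height = length of longest chain minus 1; width = size of largest antichain.
A maximum chain: 1 | 43 | 86 | 172 | 344 | 688  (height 5).
A maximum antichain: {2, 43}  (width 2).
Product = 5 * 2 = 10


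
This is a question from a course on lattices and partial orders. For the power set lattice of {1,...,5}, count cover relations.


A cover relation a -< b holds when a < b with no c strictly between.
Cover relations:
  {} -< {1}
  {} -< {2}
  {} -< {3}
  {} -< {4}
  {} -< {5}
  {1} -< {1,2}
  {1} -< {1,3}
  {1} -< {1,4}
  ...72 more
Total: 80


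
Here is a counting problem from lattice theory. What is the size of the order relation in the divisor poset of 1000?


The order relation is {(a,b) : a <= b}, reflexive so it includes (a,a).
Examples: (1,1), (1,10), (1,100), (1,1000), (1,125), ...
Total ordered pairs: 100


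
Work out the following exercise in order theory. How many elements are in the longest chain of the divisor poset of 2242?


A chain is a totally ordered subset; we count the number of elements in a maximum chain.
Compute, for each element x, the size of the longest chain ending at x:
  1: 1
  2: 2
  19: 2
  59: 2
  38: 3
  118: 3
  ...
A maximum chain: 1 < 2 < 38 < 2242
Number of elements in the longest chain: 4


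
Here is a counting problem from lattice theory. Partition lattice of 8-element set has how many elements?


B(n) = number of set partitions of an n-element set.
B(n) satisfies the recurrence: B(n+1) = sum_k C(n,k)*B(k).
B(8) = 4140


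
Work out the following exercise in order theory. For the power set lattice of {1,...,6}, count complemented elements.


An element a is complemented if some b has a meet b = bottom, a join b = top.
every subset A has complement S\A, so all elements are complemented.
Complemented elements: {}, {1}, {2}, {3}, {4}, {5}, ... (58 more)
Count: 64


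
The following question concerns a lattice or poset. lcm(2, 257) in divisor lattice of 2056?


Join=lcm.
gcd(2,257)=1
lcm=514


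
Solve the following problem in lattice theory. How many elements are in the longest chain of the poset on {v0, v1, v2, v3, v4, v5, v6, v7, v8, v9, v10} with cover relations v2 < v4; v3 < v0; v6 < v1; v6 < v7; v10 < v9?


A chain is a totally ordered subset; we count the number of elements in a maximum chain.
Compute, for each element x, the size of the longest chain ending at x:
  v2: 1
  v3: 1
  v5: 1
  v6: 1
  v8: 1
  v10: 1
  ...
A maximum chain: v3 < v0
Number of elements in the longest chain: 2


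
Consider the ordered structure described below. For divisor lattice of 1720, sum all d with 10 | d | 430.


Interval [10,430] in divisors of 1720: [10, 430]
Sum = 440


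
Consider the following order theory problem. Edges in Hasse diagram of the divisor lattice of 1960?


A cover relation a -< b holds when a < b with no c strictly between.
Cover relations:
  1 -< 2
  1 -< 5
  1 -< 7
  2 -< 4
  2 -< 10
  2 -< 14
  4 -< 8
  4 -< 20
  ...38 more
Total: 46


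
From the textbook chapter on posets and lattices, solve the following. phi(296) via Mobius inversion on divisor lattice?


phi(n) = n * prod_{p|n} (1 - 1/p).
Prime divisors of 296: [2, 37]
phi(296) = 296 * (1 - 1/2) * (1 - 1/37)
phi(296) = 144


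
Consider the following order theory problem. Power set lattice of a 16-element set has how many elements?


Power set = 2^n.
2^16 = 65536


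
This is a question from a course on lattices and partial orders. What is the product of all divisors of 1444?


Divisors of 1444: [1, 2, 4, 19, 38, 76, 361, 722, 1444]
Product = n^(d(n)/2) = 1444^(9/2)
Product = 165216101262848


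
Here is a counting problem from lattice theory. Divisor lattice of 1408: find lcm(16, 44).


In a divisor lattice, join = lcm (least common multiple).
gcd(16,44) = 4
lcm(16,44) = 16*44/gcd = 704/4 = 176


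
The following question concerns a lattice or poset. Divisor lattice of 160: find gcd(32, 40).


In a divisor lattice, meet = gcd (greatest common divisor).
By Euclidean algorithm or factoring: gcd(32,40) = 8


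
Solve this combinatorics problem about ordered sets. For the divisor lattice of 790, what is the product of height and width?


Height = length of longest chain minus 1; width = size of largest antichain.
A maximum chain: 1 | 79 | 395 | 790  (height 3).
A maximum antichain: {2, 5, 79}  (width 3).
Product = 3 * 3 = 9


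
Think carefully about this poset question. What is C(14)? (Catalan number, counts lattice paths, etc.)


C(n) = C(2n, n) / (n+1).
C(28, 14) = 40116600
C(14) = 40116600 / 15 = 2674440


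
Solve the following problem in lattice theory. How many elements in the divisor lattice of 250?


Divisors of 250: [1, 2, 5, 10, 25, 50, 125, 250]
Count: 8


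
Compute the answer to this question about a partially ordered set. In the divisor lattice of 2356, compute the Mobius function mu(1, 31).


In a divisor lattice, mu(a,b) = mu(b/a) where mu is the classical Mobius function.
b/a = 31/1 = 31
Prime factorization of 31: primes [31]
31 is squarefree with 1 prime factor(s), so mu(31) = (-1)^1 = -1


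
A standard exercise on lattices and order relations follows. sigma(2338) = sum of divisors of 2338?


sigma(n) = sum of divisors.
Divisors of 2338: [1, 2, 7, 14, 167, 334, 1169, 2338]
Sum = 4032


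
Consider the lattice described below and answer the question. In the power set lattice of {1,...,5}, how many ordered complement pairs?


Complement pair (a,b): a meet b = bottom, a join b = top.
Here: A intersect B = {} and A union B = {1,...,5}.
Pairs found: ({},{1,2,3,4,5}), ({1},{2,3,4,5}), ({2},{1,3,4,5}), ({3},{1,2,4,5}), ... (28 more)
Total ordered pairs: 32


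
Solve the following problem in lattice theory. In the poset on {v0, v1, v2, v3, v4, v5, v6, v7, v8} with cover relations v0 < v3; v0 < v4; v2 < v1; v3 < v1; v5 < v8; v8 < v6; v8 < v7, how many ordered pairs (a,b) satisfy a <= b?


The order relation is {(a,b) : a <= b}, reflexive so it includes (a,a).
Examples: (v0,v0), (v0,v1), (v0,v3), (v0,v4), (v1,v1), ...
Total ordered pairs: 19


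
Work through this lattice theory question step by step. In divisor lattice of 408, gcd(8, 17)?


Meet=gcd.
gcd(8,17)=1


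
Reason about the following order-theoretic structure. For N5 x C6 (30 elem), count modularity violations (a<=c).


Modular law: if a <= c then a v (b ^ c) = (a v b) ^ c.
Check all triples (a,b,c) with a <= c among 30 elements.
  e.g. a=(a,0), b=(c,0), c=(b,0): lhs=(a,0) != rhs=(b,0)
  e.g. a=(a,0), b=(c,1), c=(b,0): lhs=(a,0) != rhs=(b,0)
Total violating triples: 126


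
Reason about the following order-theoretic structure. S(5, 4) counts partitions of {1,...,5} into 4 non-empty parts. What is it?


S(n,k) = k*S(n-1,k) + S(n-1,k-1).
S(4,4) = 1, S(4,3) = 6
S(5,4) = 4*1 + 6 = 4 + 6
S(5,4) = 10


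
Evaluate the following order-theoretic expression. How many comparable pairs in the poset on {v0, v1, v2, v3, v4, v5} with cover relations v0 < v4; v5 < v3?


A comparable pair {a,b} has a < b or b < a in the order.
Count unordered pairs where one element is strictly below the other.
Examples: {v0,v4}, {v3,v5}
Total comparable pairs: 2


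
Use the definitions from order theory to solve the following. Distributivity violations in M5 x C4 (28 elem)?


Distributive law: a ^ (b v c) = (a ^ b) v (a ^ c).
Check all 28^3 = 21952 ordered triples (a,b,c).
  e.g. a=(a1,0), b=(a2,0), c=(a3,0): lhs=(a1,0) != rhs=(0,0)
  e.g. a=(a1,0), b=(a2,0), c=(a3,1): lhs=(a1,0) != rhs=(0,0)
Total violating triples: 3840


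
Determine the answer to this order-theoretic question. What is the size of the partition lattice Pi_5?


B(n) = number of set partitions of an n-element set.
B(n) satisfies the recurrence: B(n+1) = sum_k C(n,k)*B(k).
B(5) = 52


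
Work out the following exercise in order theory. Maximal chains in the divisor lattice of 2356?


A maximal chain goes from the minimum element to a maximal element via cover relations.
Counting all min-to-max paths in the cover graph.
Total maximal chains: 12


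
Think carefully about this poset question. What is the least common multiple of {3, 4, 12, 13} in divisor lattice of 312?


In a divisor lattice, join = lcm (least common multiple).
Compute lcm iteratively: start with first element, then lcm(current, next).
Elements: [3, 4, 12, 13]
lcm(3,4) = 12
lcm(12,12) = 12
lcm(12,13) = 156
Final lcm = 156


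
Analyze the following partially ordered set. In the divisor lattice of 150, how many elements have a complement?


An element a is complemented if some b has a meet b = bottom, a join b = top.
a is complemented iff gcd(a, n/a)=1, i.e. a is a unitary divisor of 150.
Complemented elements: 1, 2, 3, 6, 25, 50, ... (2 more)
Count: 8


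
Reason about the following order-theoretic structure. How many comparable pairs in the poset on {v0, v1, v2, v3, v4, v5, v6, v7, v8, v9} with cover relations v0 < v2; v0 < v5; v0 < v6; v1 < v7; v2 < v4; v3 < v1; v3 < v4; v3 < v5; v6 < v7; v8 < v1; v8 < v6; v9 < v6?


A comparable pair {a,b} has a < b or b < a in the order.
Count unordered pairs where one element is strictly below the other.
Examples: {v0,v2}, {v0,v4}, {v0,v5}, {v0,v6}, ...
Total comparable pairs: 17


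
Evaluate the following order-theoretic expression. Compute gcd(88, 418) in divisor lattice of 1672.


In a divisor lattice, meet = gcd (greatest common divisor).
By Euclidean algorithm or factoring: gcd(88,418) = 22


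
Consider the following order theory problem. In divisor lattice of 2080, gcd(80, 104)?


Meet=gcd.
gcd(80,104)=8


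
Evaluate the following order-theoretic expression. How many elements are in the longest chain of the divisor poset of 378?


A chain is a totally ordered subset; we count the number of elements in a maximum chain.
Compute, for each element x, the size of the longest chain ending at x:
  1: 1
  2: 2
  3: 2
  7: 2
  9: 3
  6: 3
  ...
A maximum chain: 1 < 2 < 6 < 18 < 54 < 378
Number of elements in the longest chain: 6


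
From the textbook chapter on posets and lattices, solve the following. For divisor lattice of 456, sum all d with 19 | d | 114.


Interval [19,114] in divisors of 456: [19, 38, 57, 114]
Sum = 228


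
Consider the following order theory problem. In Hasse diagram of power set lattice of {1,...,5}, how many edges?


A cover relation a -< b holds when a < b with no c strictly between.
Cover relations:
  {} -< {1}
  {} -< {2}
  {} -< {3}
  {} -< {4}
  {} -< {5}
  {1} -< {1,2}
  {1} -< {1,3}
  {1} -< {1,4}
  ...72 more
Total: 80


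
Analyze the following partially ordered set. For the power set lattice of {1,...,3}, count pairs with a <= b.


The order relation is {(a,b) : a <= b}, reflexive so it includes (a,a).
Examples: ({},{}), ({},{1,2}), ({},{1,2,3}), ({},{1,3}), ({},{1}), ...
Total ordered pairs: 27


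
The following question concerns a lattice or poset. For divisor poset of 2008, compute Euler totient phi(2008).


phi(n) = n * prod_{p|n} (1 - 1/p).
Prime divisors of 2008: [2, 251]
phi(2008) = 2008 * (1 - 1/2) * (1 - 1/251)
phi(2008) = 1000


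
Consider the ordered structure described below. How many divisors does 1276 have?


Divisors of 1276: [1, 2, 4, 11, 22, 29, 44, 58, 116, 319, 638, 1276]
Count: 12


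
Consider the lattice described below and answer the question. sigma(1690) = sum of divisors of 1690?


sigma(n) = sum of divisors.
Divisors of 1690: [1, 2, 5, 10, 13, 26, 65, 130, 169, 338, 845, 1690]
Sum = 3294


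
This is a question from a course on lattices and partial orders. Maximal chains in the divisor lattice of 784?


A maximal chain goes from the minimum element to a maximal element via cover relations.
Counting all min-to-max paths in the cover graph.
Total maximal chains: 15


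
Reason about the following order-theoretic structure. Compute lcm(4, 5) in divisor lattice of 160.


In a divisor lattice, join = lcm (least common multiple).
gcd(4,5) = 1
lcm(4,5) = 4*5/gcd = 20/1 = 20


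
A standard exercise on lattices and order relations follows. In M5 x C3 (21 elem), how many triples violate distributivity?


Distributive law: a ^ (b v c) = (a ^ b) v (a ^ c).
Check all 21^3 = 9261 ordered triples (a,b,c).
  e.g. a=(a1,0), b=(a2,0), c=(a3,0): lhs=(a1,0) != rhs=(0,0)
  e.g. a=(a1,0), b=(a2,0), c=(a3,1): lhs=(a1,0) != rhs=(0,0)
Total violating triples: 1620


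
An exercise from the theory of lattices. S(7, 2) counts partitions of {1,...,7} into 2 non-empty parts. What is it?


S(n,k) = k*S(n-1,k) + S(n-1,k-1).
S(6,2) = 31, S(6,1) = 1
S(7,2) = 2*31 + 1 = 62 + 1
S(7,2) = 63


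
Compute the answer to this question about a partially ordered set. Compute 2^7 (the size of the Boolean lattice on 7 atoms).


Power set = 2^n.
2^7 = 128


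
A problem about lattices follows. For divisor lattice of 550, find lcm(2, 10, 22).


In a divisor lattice, join = lcm (least common multiple).
Compute lcm iteratively: start with first element, then lcm(current, next).
Elements: [2, 10, 22]
lcm(2,10) = 10
lcm(10,22) = 110
Final lcm = 110


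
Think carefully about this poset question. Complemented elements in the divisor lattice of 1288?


An element a is complemented if some b has a meet b = bottom, a join b = top.
a is complemented iff gcd(a, n/a)=1, i.e. a is a unitary divisor of 1288.
Complemented elements: 1, 7, 8, 23, 56, 161, ... (2 more)
Count: 8


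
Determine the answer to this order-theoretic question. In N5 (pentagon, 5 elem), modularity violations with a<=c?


Modular law: if a <= c then a v (b ^ c) = (a v b) ^ c.
Check all triples (a,b,c) with a <= c among 5 elements.
  e.g. a=a, b=c, c=b: lhs=a != rhs=b
Total violating triples: 1


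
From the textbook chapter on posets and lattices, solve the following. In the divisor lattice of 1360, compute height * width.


Height = length of longest chain minus 1; width = size of largest antichain.
A maximum chain: 1 | 17 | 85 | 170 | 340 | 680 | 1360  (height 6).
A maximum antichain: {4, 10, 34, 85}  (width 4).
Product = 6 * 4 = 24


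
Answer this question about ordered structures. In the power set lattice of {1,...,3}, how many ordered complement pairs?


Complement pair (a,b): a meet b = bottom, a join b = top.
Here: A intersect B = {} and A union B = {1,...,3}.
Pairs found: ({},{1,2,3}), ({1},{2,3}), ({2},{1,3}), ({3},{1,2}), ... (4 more)
Total ordered pairs: 8


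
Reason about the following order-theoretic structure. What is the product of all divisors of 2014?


Divisors of 2014: [1, 2, 19, 38, 53, 106, 1007, 2014]
Product = n^(d(n)/2) = 2014^(8/2)
Product = 16452725990416


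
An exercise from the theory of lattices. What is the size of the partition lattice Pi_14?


B(n) = number of set partitions of an n-element set.
B(n) satisfies the recurrence: B(n+1) = sum_k C(n,k)*B(k).
B(14) = 190899322


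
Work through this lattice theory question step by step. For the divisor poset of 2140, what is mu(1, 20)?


In a divisor lattice, mu(a,b) = mu(b/a) where mu is the classical Mobius function.
b/a = 20/1 = 20
Prime factorization of 20: primes [2, 5]
20 is not squarefree, so mu(20) = 0


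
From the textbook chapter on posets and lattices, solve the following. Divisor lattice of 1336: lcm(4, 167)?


Join=lcm.
gcd(4,167)=1
lcm=668


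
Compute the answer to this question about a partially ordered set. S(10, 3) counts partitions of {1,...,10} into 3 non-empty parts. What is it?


S(n,k) = k*S(n-1,k) + S(n-1,k-1).
S(9,3) = 3025, S(9,2) = 255
S(10,3) = 3*3025 + 255 = 9075 + 255
S(10,3) = 9330


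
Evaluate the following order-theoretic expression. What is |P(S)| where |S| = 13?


Power set = 2^n.
2^13 = 8192


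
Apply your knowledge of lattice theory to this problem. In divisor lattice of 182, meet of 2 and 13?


In a divisor lattice, meet = gcd (greatest common divisor).
By Euclidean algorithm or factoring: gcd(2,13) = 1


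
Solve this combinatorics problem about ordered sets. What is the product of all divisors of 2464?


Divisors of 2464: [1, 2, 4, 7, 8, 11, 14, 16, 22, 28, 32, 44, 56, 77, 88, 112, 154, 176, 224, 308, 352, 616, 1232, 2464]
Product = n^(d(n)/2) = 2464^(24/2)
Product = 50082781634695956879921596112047907536896


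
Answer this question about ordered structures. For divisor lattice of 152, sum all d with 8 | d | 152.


Interval [8,152] in divisors of 152: [8, 152]
Sum = 160


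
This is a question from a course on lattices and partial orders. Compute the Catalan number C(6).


C(n) = C(2n, n) / (n+1).
C(12, 6) = 924
C(6) = 924 / 7 = 132


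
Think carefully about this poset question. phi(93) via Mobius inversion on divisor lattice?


phi(n) = n * prod_{p|n} (1 - 1/p).
Prime divisors of 93: [3, 31]
phi(93) = 93 * (1 - 1/3) * (1 - 1/31)
phi(93) = 60


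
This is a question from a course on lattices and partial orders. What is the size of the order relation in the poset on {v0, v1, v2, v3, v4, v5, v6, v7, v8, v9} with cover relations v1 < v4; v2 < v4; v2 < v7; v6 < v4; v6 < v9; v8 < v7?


The order relation is {(a,b) : a <= b}, reflexive so it includes (a,a).
Examples: (v0,v0), (v1,v1), (v1,v4), (v2,v2), (v2,v4), ...
Total ordered pairs: 16


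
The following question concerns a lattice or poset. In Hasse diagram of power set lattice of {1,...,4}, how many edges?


A cover relation a -< b holds when a < b with no c strictly between.
Cover relations:
  {} -< {1}
  {} -< {2}
  {} -< {3}
  {} -< {4}
  {1} -< {1,2}
  {1} -< {1,3}
  {1} -< {1,4}
  {2} -< {1,2}
  ...24 more
Total: 32


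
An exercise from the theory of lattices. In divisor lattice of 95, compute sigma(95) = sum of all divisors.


sigma(n) = sum of divisors.
Divisors of 95: [1, 5, 19, 95]
Sum = 120


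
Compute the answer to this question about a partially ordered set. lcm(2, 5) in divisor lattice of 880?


Join=lcm.
gcd(2,5)=1
lcm=10


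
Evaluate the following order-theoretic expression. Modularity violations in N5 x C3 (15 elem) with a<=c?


Modular law: if a <= c then a v (b ^ c) = (a v b) ^ c.
Check all triples (a,b,c) with a <= c among 15 elements.
  e.g. a=(a,0), b=(c,0), c=(b,0): lhs=(a,0) != rhs=(b,0)
  e.g. a=(a,0), b=(c,1), c=(b,0): lhs=(a,0) != rhs=(b,0)
Total violating triples: 18


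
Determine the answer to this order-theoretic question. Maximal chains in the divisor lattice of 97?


A maximal chain goes from the minimum element to a maximal element via cover relations.
Counting all min-to-max paths in the cover graph.
Total maximal chains: 1


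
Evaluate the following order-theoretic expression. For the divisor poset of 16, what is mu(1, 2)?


In a divisor lattice, mu(a,b) = mu(b/a) where mu is the classical Mobius function.
b/a = 2/1 = 2
Prime factorization of 2: primes [2]
2 is squarefree with 1 prime factor(s), so mu(2) = (-1)^1 = -1


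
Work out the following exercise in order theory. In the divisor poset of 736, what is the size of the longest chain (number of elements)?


A chain is a totally ordered subset; we count the number of elements in a maximum chain.
Compute, for each element x, the size of the longest chain ending at x:
  1: 1
  2: 2
  23: 2
  4: 3
  8: 4
  46: 3
  ...
A maximum chain: 1 < 2 < 4 < 8 < 16 < 32 < 736
Number of elements in the longest chain: 7


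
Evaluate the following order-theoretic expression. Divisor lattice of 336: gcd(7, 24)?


Meet=gcd.
gcd(7,24)=1


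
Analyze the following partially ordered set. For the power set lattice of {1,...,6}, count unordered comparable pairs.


A comparable pair {a,b} has a < b or b < a in the order.
Count unordered pairs where one element is strictly below the other.
Examples: {{},{1}}, {{},{2}}, {{},{3}}, {{},{4}}, ...
Total comparable pairs: 665


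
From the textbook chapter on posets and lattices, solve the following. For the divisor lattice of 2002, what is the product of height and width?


Height = length of longest chain minus 1; width = size of largest antichain.
A maximum chain: 1 | 13 | 143 | 1001 | 2002  (height 4).
A maximum antichain: {14, 22, 26, 77, 91, 143}  (width 6).
Product = 4 * 6 = 24


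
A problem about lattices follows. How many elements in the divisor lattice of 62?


Divisors of 62: [1, 2, 31, 62]
Count: 4


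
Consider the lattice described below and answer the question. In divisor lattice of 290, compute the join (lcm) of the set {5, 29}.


In a divisor lattice, join = lcm (least common multiple).
Compute lcm iteratively: start with first element, then lcm(current, next).
Elements: [5, 29]
lcm(5,29) = 145
Final lcm = 145


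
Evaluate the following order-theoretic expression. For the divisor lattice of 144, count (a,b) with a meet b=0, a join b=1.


Complement pair (a,b): a meet b = bottom, a join b = top.
Here: gcd(a,b)=1 and lcm(a,b)=144, i.e. a*b=144 with a,b coprime.
Pairs found: (1,144), (9,16), (16,9), (144,1)
Total ordered pairs: 4


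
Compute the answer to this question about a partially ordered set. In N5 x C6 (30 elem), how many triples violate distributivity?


Distributive law: a ^ (b v c) = (a ^ b) v (a ^ c).
Check all 30^3 = 27000 ordered triples (a,b,c).
  e.g. a=(b,0), b=(a,0), c=(c,0): lhs=(b,0) != rhs=(a,0)
  e.g. a=(b,0), b=(a,0), c=(c,1): lhs=(b,0) != rhs=(a,0)
Total violating triples: 432


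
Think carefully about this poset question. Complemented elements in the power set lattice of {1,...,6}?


An element a is complemented if some b has a meet b = bottom, a join b = top.
every subset A has complement S\A, so all elements are complemented.
Complemented elements: {}, {1}, {2}, {3}, {4}, {5}, ... (58 more)
Count: 64


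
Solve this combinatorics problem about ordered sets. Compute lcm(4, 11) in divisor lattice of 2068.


In a divisor lattice, join = lcm (least common multiple).
gcd(4,11) = 1
lcm(4,11) = 4*11/gcd = 44/1 = 44


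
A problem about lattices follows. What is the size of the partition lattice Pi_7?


B(n) = number of set partitions of an n-element set.
B(n) satisfies the recurrence: B(n+1) = sum_k C(n,k)*B(k).
B(7) = 877


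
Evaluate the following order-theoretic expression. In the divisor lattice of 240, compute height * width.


Height = length of longest chain minus 1; width = size of largest antichain.
A maximum chain: 1 | 5 | 15 | 30 | 60 | 120 | 240  (height 6).
A maximum antichain: {4, 6, 10, 15}  (width 4).
Product = 6 * 4 = 24


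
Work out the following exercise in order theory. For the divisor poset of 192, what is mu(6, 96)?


In a divisor lattice, mu(a,b) = mu(b/a) where mu is the classical Mobius function.
b/a = 96/6 = 16
Prime factorization of 16: primes [2]
16 is not squarefree, so mu(16) = 0


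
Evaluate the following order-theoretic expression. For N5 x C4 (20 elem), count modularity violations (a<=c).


Modular law: if a <= c then a v (b ^ c) = (a v b) ^ c.
Check all triples (a,b,c) with a <= c among 20 elements.
  e.g. a=(a,0), b=(c,0), c=(b,0): lhs=(a,0) != rhs=(b,0)
  e.g. a=(a,0), b=(c,1), c=(b,0): lhs=(a,0) != rhs=(b,0)
Total violating triples: 40


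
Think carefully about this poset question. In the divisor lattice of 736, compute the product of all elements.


Divisors of 736: [1, 2, 4, 8, 16, 23, 32, 46, 92, 184, 368, 736]
Product = n^(d(n)/2) = 736^(12/2)
Product = 158952325472321536


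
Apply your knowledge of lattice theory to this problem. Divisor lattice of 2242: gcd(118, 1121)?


Meet=gcd.
gcd(118,1121)=59


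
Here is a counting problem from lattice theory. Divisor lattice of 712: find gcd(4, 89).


In a divisor lattice, meet = gcd (greatest common divisor).
By Euclidean algorithm or factoring: gcd(4,89) = 1


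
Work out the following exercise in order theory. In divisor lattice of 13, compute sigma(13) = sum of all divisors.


sigma(n) = sum of divisors.
Divisors of 13: [1, 13]
Sum = 14


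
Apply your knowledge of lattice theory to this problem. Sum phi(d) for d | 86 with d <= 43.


Divisors of 86 up to 43: [1, 2, 43]
phi values: [1, 1, 42]
Sum = 44


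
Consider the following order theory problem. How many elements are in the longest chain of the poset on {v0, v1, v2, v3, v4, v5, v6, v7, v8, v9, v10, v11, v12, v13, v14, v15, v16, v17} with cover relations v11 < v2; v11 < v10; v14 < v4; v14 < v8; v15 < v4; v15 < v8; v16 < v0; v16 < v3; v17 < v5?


A chain is a totally ordered subset; we count the number of elements in a maximum chain.
Compute, for each element x, the size of the longest chain ending at x:
  v1: 1
  v6: 1
  v7: 1
  v9: 1
  v11: 1
  v12: 1
  ...
A maximum chain: v16 < v0
Number of elements in the longest chain: 2


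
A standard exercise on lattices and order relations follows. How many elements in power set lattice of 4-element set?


Power set = 2^n.
2^4 = 16


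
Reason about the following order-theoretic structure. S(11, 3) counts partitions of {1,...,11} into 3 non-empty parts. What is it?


S(n,k) = k*S(n-1,k) + S(n-1,k-1).
S(10,3) = 9330, S(10,2) = 511
S(11,3) = 3*9330 + 511 = 27990 + 511
S(11,3) = 28501


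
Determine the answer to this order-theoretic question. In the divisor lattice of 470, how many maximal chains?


A maximal chain goes from the minimum element to a maximal element via cover relations.
Counting all min-to-max paths in the cover graph.
Total maximal chains: 6


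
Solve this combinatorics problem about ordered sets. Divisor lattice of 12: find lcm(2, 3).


In a divisor lattice, join = lcm (least common multiple).
gcd(2,3) = 1
lcm(2,3) = 2*3/gcd = 6/1 = 6


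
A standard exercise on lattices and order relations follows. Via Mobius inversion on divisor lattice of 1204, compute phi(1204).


phi(n) = n * prod_{p|n} (1 - 1/p).
Prime divisors of 1204: [2, 7, 43]
phi(1204) = 1204 * (1 - 1/2) * (1 - 1/7) * (1 - 1/43)
phi(1204) = 504


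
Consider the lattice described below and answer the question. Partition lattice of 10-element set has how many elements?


B(n) = number of set partitions of an n-element set.
B(n) satisfies the recurrence: B(n+1) = sum_k C(n,k)*B(k).
B(10) = 115975


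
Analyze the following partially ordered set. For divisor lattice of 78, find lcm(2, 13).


In a divisor lattice, join = lcm (least common multiple).
Compute lcm iteratively: start with first element, then lcm(current, next).
Elements: [2, 13]
lcm(2,13) = 26
Final lcm = 26


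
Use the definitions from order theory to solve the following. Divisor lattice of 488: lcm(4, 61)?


Join=lcm.
gcd(4,61)=1
lcm=244


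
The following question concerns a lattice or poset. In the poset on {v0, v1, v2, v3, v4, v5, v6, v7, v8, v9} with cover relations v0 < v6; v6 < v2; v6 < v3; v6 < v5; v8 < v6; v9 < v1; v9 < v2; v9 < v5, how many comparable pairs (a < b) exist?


A comparable pair {a,b} has a < b or b < a in the order.
Count unordered pairs where one element is strictly below the other.
Examples: {v0,v2}, {v0,v3}, {v0,v5}, {v0,v6}, ...
Total comparable pairs: 14


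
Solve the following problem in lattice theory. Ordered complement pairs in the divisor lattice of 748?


Complement pair (a,b): a meet b = bottom, a join b = top.
Here: gcd(a,b)=1 and lcm(a,b)=748, i.e. a*b=748 with a,b coprime.
Pairs found: (1,748), (4,187), (11,68), (17,44), ... (4 more)
Total ordered pairs: 8


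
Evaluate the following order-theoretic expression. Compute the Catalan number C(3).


C(n) = C(2n, n) / (n+1).
C(6, 3) = 20
C(3) = 20 / 4 = 5


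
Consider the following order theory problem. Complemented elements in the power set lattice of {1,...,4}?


An element a is complemented if some b has a meet b = bottom, a join b = top.
every subset A has complement S\A, so all elements are complemented.
Complemented elements: {}, {1}, {2}, {3}, {4}, {1,2}, ... (10 more)
Count: 16


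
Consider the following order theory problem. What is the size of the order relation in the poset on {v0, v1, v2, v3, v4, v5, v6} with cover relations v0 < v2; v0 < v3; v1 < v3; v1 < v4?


The order relation is {(a,b) : a <= b}, reflexive so it includes (a,a).
Examples: (v0,v0), (v0,v2), (v0,v3), (v1,v1), (v1,v3), ...
Total ordered pairs: 11


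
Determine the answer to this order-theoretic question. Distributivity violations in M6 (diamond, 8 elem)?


Distributive law: a ^ (b v c) = (a ^ b) v (a ^ c).
Check all 8^3 = 512 ordered triples (a,b,c).
  e.g. a=a1, b=a2, c=a3: lhs=a1 != rhs=0
  e.g. a=a1, b=a2, c=a4: lhs=a1 != rhs=0
Total violating triples: 120


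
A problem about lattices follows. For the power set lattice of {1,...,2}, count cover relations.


A cover relation a -< b holds when a < b with no c strictly between.
Cover relations:
  {} -< {1}
  {} -< {2}
  {1} -< {1,2}
  {2} -< {1,2}
Total: 4


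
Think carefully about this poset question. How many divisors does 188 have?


Divisors of 188: [1, 2, 4, 47, 94, 188]
Count: 6


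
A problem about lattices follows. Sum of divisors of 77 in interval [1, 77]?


Interval [1,77] in divisors of 77: [1, 7, 11, 77]
Sum = 96


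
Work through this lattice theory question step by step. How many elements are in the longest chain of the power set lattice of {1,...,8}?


A chain is a totally ordered subset; we count the number of elements in a maximum chain.
Compute, for each element x, the size of the longest chain ending at x:
  {}: 1
  {1}: 2
  {2}: 2
  {3}: 2
  {4}: 2
  {5}: 2
  ...
A maximum chain: {} < {1} < {1,2} < {1,2,3} < {1,2,3,4} < {1,2,3,4,5} < {1,2,3,4,5,6} < {1,2,3,4,5,6,7} < {1,2,3,4,5,6,7,8}
Number of elements in the longest chain: 9


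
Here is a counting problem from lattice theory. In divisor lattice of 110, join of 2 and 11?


In a divisor lattice, join = lcm (least common multiple).
gcd(2,11) = 1
lcm(2,11) = 2*11/gcd = 22/1 = 22


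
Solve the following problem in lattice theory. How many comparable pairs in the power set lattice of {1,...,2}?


A comparable pair {a,b} has a < b or b < a in the order.
Count unordered pairs where one element is strictly below the other.
Examples: {{},{1}}, {{},{2}}, {{},{1,2}}, {{1},{1,2}}, ...
Total comparable pairs: 5


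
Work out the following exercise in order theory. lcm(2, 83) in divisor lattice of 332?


Join=lcm.
gcd(2,83)=1
lcm=166


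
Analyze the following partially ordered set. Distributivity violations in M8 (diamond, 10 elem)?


Distributive law: a ^ (b v c) = (a ^ b) v (a ^ c).
Check all 10^3 = 1000 ordered triples (a,b,c).
  e.g. a=a1, b=a2, c=a3: lhs=a1 != rhs=0
  e.g. a=a1, b=a2, c=a4: lhs=a1 != rhs=0
Total violating triples: 336


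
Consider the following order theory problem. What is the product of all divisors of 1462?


Divisors of 1462: [1, 2, 17, 34, 43, 86, 731, 1462]
Product = n^(d(n)/2) = 1462^(8/2)
Product = 4568666853136


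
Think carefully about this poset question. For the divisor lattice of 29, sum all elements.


sigma(n) = sum of divisors.
Divisors of 29: [1, 29]
Sum = 30


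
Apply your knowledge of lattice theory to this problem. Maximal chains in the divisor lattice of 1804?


A maximal chain goes from the minimum element to a maximal element via cover relations.
Counting all min-to-max paths in the cover graph.
Total maximal chains: 12


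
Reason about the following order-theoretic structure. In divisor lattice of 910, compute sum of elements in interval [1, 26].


Interval [1,26] in divisors of 910: [1, 2, 13, 26]
Sum = 42


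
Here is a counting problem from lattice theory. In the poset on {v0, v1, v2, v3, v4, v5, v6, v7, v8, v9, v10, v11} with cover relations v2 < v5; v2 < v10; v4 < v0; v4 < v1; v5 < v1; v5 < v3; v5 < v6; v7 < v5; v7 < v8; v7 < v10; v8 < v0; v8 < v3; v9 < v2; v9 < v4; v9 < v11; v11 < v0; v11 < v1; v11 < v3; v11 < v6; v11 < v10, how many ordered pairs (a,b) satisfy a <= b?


The order relation is {(a,b) : a <= b}, reflexive so it includes (a,a).
Examples: (v0,v0), (v1,v1), (v10,v10), (v11,v0), (v11,v1), ...
Total ordered pairs: 45


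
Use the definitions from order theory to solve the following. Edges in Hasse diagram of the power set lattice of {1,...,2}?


A cover relation a -< b holds when a < b with no c strictly between.
Cover relations:
  {} -< {1}
  {} -< {2}
  {1} -< {1,2}
  {2} -< {1,2}
Total: 4


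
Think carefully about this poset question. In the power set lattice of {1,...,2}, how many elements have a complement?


An element a is complemented if some b has a meet b = bottom, a join b = top.
every subset A has complement S\A, so all elements are complemented.
Complemented elements: {}, {1}, {2}, {1,2}
Count: 4


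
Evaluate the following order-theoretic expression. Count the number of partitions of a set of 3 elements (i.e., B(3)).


B(n) = number of set partitions of an n-element set.
B(n) satisfies the recurrence: B(n+1) = sum_k C(n,k)*B(k).
B(3) = 5


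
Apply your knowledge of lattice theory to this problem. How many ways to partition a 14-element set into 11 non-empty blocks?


S(n,k) = k*S(n-1,k) + S(n-1,k-1).
S(13,11) = 2431, S(13,10) = 39325
S(14,11) = 11*2431 + 39325 = 26741 + 39325
S(14,11) = 66066


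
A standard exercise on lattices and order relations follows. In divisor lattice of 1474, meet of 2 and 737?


In a divisor lattice, meet = gcd (greatest common divisor).
By Euclidean algorithm or factoring: gcd(2,737) = 1


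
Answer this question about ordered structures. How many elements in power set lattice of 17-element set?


Power set = 2^n.
2^17 = 131072


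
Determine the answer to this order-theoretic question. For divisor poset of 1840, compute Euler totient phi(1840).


phi(n) = n * prod_{p|n} (1 - 1/p).
Prime divisors of 1840: [2, 5, 23]
phi(1840) = 1840 * (1 - 1/2) * (1 - 1/5) * (1 - 1/23)
phi(1840) = 704


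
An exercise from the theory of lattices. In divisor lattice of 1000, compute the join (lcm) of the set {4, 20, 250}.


In a divisor lattice, join = lcm (least common multiple).
Compute lcm iteratively: start with first element, then lcm(current, next).
Elements: [4, 20, 250]
lcm(4,20) = 20
lcm(20,250) = 500
Final lcm = 500


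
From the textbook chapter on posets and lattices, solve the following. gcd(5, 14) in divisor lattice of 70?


Meet=gcd.
gcd(5,14)=1


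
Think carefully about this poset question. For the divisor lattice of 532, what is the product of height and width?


Height = length of longest chain minus 1; width = size of largest antichain.
A maximum chain: 1 | 19 | 133 | 266 | 532  (height 4).
A maximum antichain: {4, 14, 38, 133}  (width 4).
Product = 4 * 4 = 16


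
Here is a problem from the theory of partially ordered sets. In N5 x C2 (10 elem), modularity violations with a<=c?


Modular law: if a <= c then a v (b ^ c) = (a v b) ^ c.
Check all triples (a,b,c) with a <= c among 10 elements.
  e.g. a=(a,0), b=(c,0), c=(b,0): lhs=(a,0) != rhs=(b,0)
  e.g. a=(a,0), b=(c,1), c=(b,0): lhs=(a,0) != rhs=(b,0)
Total violating triples: 6


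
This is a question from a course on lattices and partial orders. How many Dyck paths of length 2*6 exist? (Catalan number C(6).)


C(n) = C(2n, n) / (n+1).
C(12, 6) = 924
C(6) = 924 / 7 = 132


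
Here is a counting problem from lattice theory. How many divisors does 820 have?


Divisors of 820: [1, 2, 4, 5, 10, 20, 41, 82, 164, 205, 410, 820]
Count: 12


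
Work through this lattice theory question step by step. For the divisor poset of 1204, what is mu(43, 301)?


In a divisor lattice, mu(a,b) = mu(b/a) where mu is the classical Mobius function.
b/a = 301/43 = 7
Prime factorization of 7: primes [7]
7 is squarefree with 1 prime factor(s), so mu(7) = (-1)^1 = -1


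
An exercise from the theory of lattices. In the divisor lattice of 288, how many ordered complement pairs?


Complement pair (a,b): a meet b = bottom, a join b = top.
Here: gcd(a,b)=1 and lcm(a,b)=288, i.e. a*b=288 with a,b coprime.
Pairs found: (1,288), (9,32), (32,9), (288,1)
Total ordered pairs: 4


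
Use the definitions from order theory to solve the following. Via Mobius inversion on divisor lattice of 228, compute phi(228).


phi(n) = n * prod_{p|n} (1 - 1/p).
Prime divisors of 228: [2, 3, 19]
phi(228) = 228 * (1 - 1/2) * (1 - 1/3) * (1 - 1/19)
phi(228) = 72


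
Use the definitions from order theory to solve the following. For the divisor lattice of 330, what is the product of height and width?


Height = length of longest chain minus 1; width = size of largest antichain.
A maximum chain: 1 | 11 | 55 | 165 | 330  (height 4).
A maximum antichain: {6, 10, 15, 22, 33, 55}  (width 6).
Product = 4 * 6 = 24


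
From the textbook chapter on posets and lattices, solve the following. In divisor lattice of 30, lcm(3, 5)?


Join=lcm.
gcd(3,5)=1
lcm=15
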